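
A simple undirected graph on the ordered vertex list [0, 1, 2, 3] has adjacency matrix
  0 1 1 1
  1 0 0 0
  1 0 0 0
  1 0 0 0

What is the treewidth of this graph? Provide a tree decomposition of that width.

Treewidth 1.
One optimal decomposition is:
Bags: B1 = {0, 2}  B2 = {0, 1}  B3 = {0, 3}
Tree: B1–B2, B2–B3

The largest bag has 2 vertices, giving width 1; this decomposition certifies tw(G) ≤ 1. Any graph with an edge has treewidth ≥ 1, and G has the edge 0–2. The upper and lower bounds meet at 1, so that is the treewidth.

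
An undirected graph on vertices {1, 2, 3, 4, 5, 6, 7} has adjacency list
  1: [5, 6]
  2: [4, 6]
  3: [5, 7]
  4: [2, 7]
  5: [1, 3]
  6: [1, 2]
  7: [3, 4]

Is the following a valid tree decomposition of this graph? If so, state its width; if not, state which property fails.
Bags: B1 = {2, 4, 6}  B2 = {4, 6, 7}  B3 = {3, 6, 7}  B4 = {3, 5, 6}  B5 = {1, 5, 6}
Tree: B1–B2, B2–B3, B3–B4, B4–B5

Yes; width 2.

Every vertex of G appears in some bag (union = {1, 2, 3, 4, 5, 6, 7}); every edge is covered by a bag; and for each vertex v the set of bags containing v is connected in the bag tree. The decomposition is therefore valid. The largest bag has 3 vertices, so the width is 2.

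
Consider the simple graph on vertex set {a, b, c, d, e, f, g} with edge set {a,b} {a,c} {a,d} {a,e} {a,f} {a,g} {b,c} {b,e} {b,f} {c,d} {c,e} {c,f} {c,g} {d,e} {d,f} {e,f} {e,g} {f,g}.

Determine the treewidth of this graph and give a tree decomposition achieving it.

Treewidth 4.
One optimal decomposition is:
Bags: B1 = {a, c, e, f, g}  B2 = {a, b, c, e, f}  B3 = {a, c, d, e, f}
Tree: B1–B2, B2–B3

Every bag has size at most 5, so the width is 5 − 1 = 4 and tw(G) ≤ 4. On the other hand G contains the 5-clique {a, c, d, e, f}. A clique must lie in a single bag of any decomposition, so no decomposition can have width below 4. Therefore the treewidth is 4.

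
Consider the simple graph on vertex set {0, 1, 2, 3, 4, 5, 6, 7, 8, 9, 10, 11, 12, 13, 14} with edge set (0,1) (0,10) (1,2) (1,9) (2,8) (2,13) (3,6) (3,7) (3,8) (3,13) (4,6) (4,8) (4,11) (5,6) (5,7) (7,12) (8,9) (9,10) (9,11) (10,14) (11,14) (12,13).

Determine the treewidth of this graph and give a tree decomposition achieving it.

Each bag holds 4 vertices, so the decomposition has width 3, which upper-bounds the treewidth. For the lower bound: the 4 vertex sets {5,7,12}, {6}, {3}, {2,4,8,13} are disjoint, each induces a connected subgraph, and every pair is joined by at least one edge of G. Contracting each set to a single vertex therefore yields K_{4} as a minor, and since treewidth is minor-monotone, tw(G) ≥ tw(K_{4}) = 3. Hence tw(G) = 3 exactly.

Treewidth 3.
One such decomposition:
Bags: B1 = {5, 6, 7, 12}  B2 = {3, 6, 7, 12}  B3 = {3, 6, 12, 13}  B4 = {3, 4, 6, 13}  B5 = {3, 4, 8, 13}  B6 = {2, 4, 8, 13}  B7 = {2, 4, 8, 11}  B8 = {2, 8, 9, 11}  B9 = {1, 2, 9, 11}  B10 = {1, 9, 11, 14}  B11 = {1, 9, 10, 14}  B12 = {0, 1, 10, 14}
Tree: B1–B2, B2–B3, B3–B4, B4–B5, B5–B6, B6–B7, B7–B8, B8–B9, B9–B10, B10–B11, B11–B12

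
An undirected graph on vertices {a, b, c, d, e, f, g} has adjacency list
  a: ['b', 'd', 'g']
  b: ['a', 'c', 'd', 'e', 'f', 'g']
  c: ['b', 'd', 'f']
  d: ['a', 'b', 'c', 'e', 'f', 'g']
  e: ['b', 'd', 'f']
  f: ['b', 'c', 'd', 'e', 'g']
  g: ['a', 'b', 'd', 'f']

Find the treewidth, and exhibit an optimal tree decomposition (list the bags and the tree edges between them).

Treewidth 3.
Bags: B1 = {b, d, f, g}  B2 = {b, c, d, f}  B3 = {a, b, d, g}  B4 = {b, d, e, f}
Tree: B1–B2, B1–B3, B2–B4

The largest bag has 4 vertices, giving width 3; this decomposition certifies tw(G) ≤ 3. For the lower bound, the 4 vertices {a, b, d, g} are pairwise adjacent, and any tree decomposition puts a clique entirely inside one bag — forcing width ≥ 3. Combining the bounds, tw(G) = 3.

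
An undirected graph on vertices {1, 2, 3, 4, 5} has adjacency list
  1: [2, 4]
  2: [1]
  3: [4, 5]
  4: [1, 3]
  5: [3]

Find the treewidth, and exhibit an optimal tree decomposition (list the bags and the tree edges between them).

Treewidth 1.
One optimal decomposition is:
Bags: B1 = {3, 5}  B2 = {3, 4}  B3 = {1, 4}  B4 = {1, 2}
Tree: B1–B2, B2–B3, B3–B4

The largest bag has 2 vertices, giving width 1; this decomposition certifies tw(G) ≤ 1. Any graph with an edge has treewidth ≥ 1, and G has the edge 5–3. The upper and lower bounds meet at 1, so that is the treewidth.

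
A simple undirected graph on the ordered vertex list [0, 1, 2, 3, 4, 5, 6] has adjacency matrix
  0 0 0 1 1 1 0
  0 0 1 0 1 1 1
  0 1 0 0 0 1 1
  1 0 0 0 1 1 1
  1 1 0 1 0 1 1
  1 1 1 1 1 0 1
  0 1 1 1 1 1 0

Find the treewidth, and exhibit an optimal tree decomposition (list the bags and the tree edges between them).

Every bag has size at most 4, so the width is 4 − 1 = 3 and tw(G) ≤ 3. On the other hand G contains the 4-clique {1, 2, 5, 6}. A clique must lie in a single bag of any decomposition, so no decomposition can have width below 3. Hence tw(G) = 3 exactly.

Treewidth 3.
Bags: B1 = {3, 4, 5, 6}  B2 = {0, 3, 4, 5}  B3 = {1, 4, 5, 6}  B4 = {1, 2, 5, 6}
Tree: B1–B2, B1–B3, B3–B4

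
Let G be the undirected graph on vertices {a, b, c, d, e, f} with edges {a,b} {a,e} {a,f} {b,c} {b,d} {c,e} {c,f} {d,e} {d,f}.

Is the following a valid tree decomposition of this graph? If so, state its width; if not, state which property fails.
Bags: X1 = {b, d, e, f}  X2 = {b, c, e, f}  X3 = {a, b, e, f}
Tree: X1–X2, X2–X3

Vertex coverage: the bags together contain {a, b, c, d, e, f}, the full vertex set. Edge coverage: each edge of G has both endpoints in at least one bag. Running intersection: for every vertex, the bags containing it form a connected subtree. All three properties hold, so this is a valid tree decomposition of width max|bag| − 1 = 3, and hence tw(G) ≤ 3.

Yes; width 3.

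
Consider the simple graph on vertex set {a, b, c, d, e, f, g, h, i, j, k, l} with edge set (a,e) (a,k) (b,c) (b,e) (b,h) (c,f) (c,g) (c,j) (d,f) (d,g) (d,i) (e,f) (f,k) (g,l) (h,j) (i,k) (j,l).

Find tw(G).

3

A width-3 tree decomposition is:
Bags: B1 = {a, e, i, k}  B2 = {e, f, i, k}  B3 = {d, e, f, i}  B4 = {b, d, e, f}  B5 = {b, c, d, f}  B6 = {b, c, d, g}  B7 = {b, c, g, h}  B8 = {c, g, h, j}  B9 = {g, h, j, l}
Tree: B1–B2, B2–B3, B3–B4, B4–B5, B5–B6, B6–B7, B7–B8, B8–B9
Each bag holds 4 vertices, so the decomposition has width 3, which upper-bounds the treewidth. For the lower bound: the 4 vertex sets {a,i,k}, {e}, {f}, {b,c,d,g} are disjoint, each induces a connected subgraph, and every pair is joined by at least one edge of G. Contracting each set to a single vertex therefore yields K_{4} as a minor, and since treewidth is minor-monotone, tw(G) ≥ tw(K_{4}) = 3. Therefore the treewidth is 3.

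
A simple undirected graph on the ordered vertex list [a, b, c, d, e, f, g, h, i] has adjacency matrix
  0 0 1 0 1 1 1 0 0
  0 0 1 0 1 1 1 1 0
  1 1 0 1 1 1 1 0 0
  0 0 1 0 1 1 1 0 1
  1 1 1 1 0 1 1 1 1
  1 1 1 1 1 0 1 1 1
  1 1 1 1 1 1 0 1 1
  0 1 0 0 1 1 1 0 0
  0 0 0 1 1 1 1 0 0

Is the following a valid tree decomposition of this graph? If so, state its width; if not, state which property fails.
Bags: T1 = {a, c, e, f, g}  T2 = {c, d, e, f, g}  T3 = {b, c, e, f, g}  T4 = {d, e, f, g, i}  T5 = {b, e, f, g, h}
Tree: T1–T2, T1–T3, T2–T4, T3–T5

Checking the three conditions: (i) the bags cover all of {a, b, c, d, e, f, g, h, i}; (ii) for each edge, some bag contains both endpoints; (iii) the bags containing any fixed vertex form a subtree. All hold, so the decomposition is valid with width 5 − 1 = 4.

Yes; width 4.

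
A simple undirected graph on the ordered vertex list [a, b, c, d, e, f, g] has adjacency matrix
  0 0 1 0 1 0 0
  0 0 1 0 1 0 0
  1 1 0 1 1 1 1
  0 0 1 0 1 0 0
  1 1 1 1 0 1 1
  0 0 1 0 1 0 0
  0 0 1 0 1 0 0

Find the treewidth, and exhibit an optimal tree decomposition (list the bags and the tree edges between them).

Every bag has size at most 3, so the width is 3 − 1 = 2 and tw(G) ≤ 2. For the lower bound, the 3 vertices {c, d, e} are pairwise adjacent, and any tree decomposition puts a clique entirely inside one bag — forcing width ≥ 2. Combining the bounds, tw(G) = 2.

Treewidth 2.
One optimal decomposition is:
Bags: B1 = {b, c, e}  B2 = {c, d, e}  B3 = {a, c, e}  B4 = {c, e, f}  B5 = {c, e, g}
Tree: B1–B2, B1–B3, B2–B4, B2–B5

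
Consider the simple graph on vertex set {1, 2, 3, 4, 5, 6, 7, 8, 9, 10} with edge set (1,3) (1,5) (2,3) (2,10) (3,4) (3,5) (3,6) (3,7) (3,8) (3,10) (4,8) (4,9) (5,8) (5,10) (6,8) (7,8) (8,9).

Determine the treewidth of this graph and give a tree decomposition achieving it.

Treewidth 2.
Bags: B1 = {3, 5, 8}  B2 = {1, 3, 5}  B3 = {3, 5, 10}  B4 = {3, 4, 8}  B5 = {3, 7, 8}  B6 = {2, 3, 10}  B7 = {4, 8, 9}  B8 = {3, 6, 8}
Tree: B1–B2, B1–B3, B1–B4, B4–B5, B3–B6, B4–B7, B1–B8

Every bag has size at most 3, so the width is 3 − 1 = 2 and tw(G) ≤ 2. For the lower bound, the 3 vertices {4, 8, 9} are pairwise adjacent, and any tree decomposition puts a clique entirely inside one bag — forcing width ≥ 2. The upper and lower bounds meet at 2, so that is the treewidth.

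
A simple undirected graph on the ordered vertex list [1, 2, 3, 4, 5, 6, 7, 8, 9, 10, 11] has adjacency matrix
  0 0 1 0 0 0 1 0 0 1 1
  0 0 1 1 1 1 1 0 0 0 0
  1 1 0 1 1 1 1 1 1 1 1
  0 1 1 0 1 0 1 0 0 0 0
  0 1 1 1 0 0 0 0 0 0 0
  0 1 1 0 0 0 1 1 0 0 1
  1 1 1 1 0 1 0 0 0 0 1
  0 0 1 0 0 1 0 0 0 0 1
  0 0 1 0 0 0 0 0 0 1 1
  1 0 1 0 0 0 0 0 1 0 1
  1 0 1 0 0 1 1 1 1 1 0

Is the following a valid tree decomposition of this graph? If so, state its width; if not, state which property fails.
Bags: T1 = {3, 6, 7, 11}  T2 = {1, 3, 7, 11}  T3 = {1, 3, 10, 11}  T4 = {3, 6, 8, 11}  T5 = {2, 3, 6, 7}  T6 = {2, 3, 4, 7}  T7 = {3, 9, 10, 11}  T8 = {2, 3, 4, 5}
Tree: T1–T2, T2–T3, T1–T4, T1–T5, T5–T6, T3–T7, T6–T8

Every vertex of G appears in some bag (union = {1, 2, 3, 4, 5, 6, 7, 8, 9, 10, 11}); every edge is covered by a bag; and for each vertex v the set of bags containing v is connected in the bag tree. The decomposition is therefore valid. The largest bag has 4 vertices, so the width is 3.

Yes; width 3.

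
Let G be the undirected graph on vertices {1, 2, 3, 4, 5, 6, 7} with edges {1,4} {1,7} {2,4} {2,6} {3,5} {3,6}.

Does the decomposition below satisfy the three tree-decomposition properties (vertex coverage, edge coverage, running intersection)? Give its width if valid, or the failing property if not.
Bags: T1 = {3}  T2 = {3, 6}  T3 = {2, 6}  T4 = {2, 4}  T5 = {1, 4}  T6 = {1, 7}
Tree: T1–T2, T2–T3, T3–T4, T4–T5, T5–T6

A tree decomposition must satisfy three properties: every vertex lies in some bag; for every edge, both endpoints lie together in some bag; and for every vertex, the bags containing it form a connected subtree. Here vertex 5 appears in no bag, so the decomposition is invalid.

No — vertex 5 appears in no bag.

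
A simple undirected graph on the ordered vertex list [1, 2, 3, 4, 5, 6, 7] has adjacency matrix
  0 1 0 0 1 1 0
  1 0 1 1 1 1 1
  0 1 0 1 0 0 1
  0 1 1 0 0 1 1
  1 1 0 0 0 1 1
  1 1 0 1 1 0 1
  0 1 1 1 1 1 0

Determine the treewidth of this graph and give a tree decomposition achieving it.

Treewidth 3.
Bags: B1 = {2, 5, 6, 7}  B2 = {1, 2, 5, 6}  B3 = {2, 4, 6, 7}  B4 = {2, 3, 4, 7}
Tree: B1–B2, B1–B3, B3–B4

Each bag holds 4 vertices, so the decomposition has width 3, which upper-bounds the treewidth. On the other hand G contains the 4-clique {2, 3, 4, 7}. A clique must lie in a single bag of any decomposition, so no decomposition can have width below 3. The upper and lower bounds meet at 3, so that is the treewidth.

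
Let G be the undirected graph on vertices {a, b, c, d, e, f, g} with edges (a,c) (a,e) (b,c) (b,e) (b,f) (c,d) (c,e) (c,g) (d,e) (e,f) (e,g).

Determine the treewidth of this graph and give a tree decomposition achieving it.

Each bag holds 3 vertices, so the decomposition has width 2, which upper-bounds the treewidth. For the lower bound, the 3 vertices {c, d, e} are pairwise adjacent, and any tree decomposition puts a clique entirely inside one bag — forcing width ≥ 2. Hence tw(G) = 2 exactly.

Treewidth 2.
One optimal decomposition is:
Bags: B1 = {c, d, e}  B2 = {a, c, e}  B3 = {b, c, e}  B4 = {b, e, f}  B5 = {c, e, g}
Tree: B1–B2, B1–B3, B3–B4, B1–B5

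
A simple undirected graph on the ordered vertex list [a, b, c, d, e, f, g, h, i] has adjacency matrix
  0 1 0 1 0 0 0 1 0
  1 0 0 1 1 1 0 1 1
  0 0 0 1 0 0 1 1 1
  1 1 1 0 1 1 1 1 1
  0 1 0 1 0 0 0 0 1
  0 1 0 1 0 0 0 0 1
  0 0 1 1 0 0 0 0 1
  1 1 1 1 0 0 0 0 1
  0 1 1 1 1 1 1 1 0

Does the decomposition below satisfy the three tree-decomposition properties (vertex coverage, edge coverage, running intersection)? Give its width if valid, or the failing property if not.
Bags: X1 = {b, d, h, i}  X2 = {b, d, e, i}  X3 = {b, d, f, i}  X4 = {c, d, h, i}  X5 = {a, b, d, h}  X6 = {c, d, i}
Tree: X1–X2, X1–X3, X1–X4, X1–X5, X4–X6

A tree decomposition must satisfy three properties: every vertex lies in some bag; for every edge, both endpoints lie together in some bag; and for every vertex, the bags containing it form a connected subtree. Here vertex g appears in no bag, so the decomposition is invalid.

No — vertex g appears in no bag.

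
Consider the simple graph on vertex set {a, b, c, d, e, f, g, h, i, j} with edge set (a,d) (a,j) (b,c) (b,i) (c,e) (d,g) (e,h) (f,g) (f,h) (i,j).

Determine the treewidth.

A width-2 tree decomposition is:
Bags: B1 = {e, f, h}  B2 = {c, e, f}  B3 = {b, c, f}  B4 = {b, f, i}  B5 = {f, i, j}  B6 = {a, f, j}  B7 = {a, d, f}  B8 = {d, f, g}
Tree: B1–B2, B2–B3, B3–B4, B4–B5, B5–B6, B6–B7, B7–B8
The largest bag has 3 vertices, giving width 2; this decomposition certifies tw(G) ≤ 2. The edges f–h–e–c–b–i–j–a–d–g–f form a cycle, so G is not a tree and its treewidth is at least 2. Therefore the treewidth is 2.

2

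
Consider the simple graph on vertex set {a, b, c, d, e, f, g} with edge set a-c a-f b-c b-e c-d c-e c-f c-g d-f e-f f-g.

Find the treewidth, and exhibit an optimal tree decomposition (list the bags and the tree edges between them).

Treewidth 2.
One optimal decomposition is:
Bags: B1 = {c, f, g}  B2 = {a, c, f}  B3 = {c, d, f}  B4 = {c, e, f}  B5 = {b, c, e}
Tree: B1–B2, B1–B3, B3–B4, B4–B5

The largest bag has 3 vertices, giving width 2; this decomposition certifies tw(G) ≤ 2. On the other hand G contains the 3-clique {c, d, f}. A clique must lie in a single bag of any decomposition, so no decomposition can have width below 2. Hence tw(G) = 2 exactly.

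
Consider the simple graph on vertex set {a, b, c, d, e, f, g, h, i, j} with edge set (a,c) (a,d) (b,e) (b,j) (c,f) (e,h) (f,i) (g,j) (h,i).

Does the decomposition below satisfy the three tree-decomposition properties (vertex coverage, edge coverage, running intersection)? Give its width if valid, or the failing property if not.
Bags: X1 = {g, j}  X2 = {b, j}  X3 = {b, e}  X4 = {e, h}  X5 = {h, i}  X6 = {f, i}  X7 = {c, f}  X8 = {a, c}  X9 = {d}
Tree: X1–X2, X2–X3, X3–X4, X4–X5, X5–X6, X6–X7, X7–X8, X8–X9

No — edge (a,d) lies in no bag.

A tree decomposition must satisfy three properties: every vertex lies in some bag; for every edge, both endpoints lie together in some bag; and for every vertex, the bags containing it form a connected subtree. Here edge (a,d) lies in no bag, so the decomposition is invalid.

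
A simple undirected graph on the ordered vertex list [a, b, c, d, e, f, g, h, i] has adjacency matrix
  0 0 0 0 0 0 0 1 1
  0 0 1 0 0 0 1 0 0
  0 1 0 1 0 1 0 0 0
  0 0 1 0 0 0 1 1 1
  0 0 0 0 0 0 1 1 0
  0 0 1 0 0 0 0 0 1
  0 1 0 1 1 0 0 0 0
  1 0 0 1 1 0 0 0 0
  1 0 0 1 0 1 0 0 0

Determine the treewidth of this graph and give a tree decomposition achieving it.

Treewidth 3.
Bags: B1 = {b, c, e, g}  B2 = {c, d, e, g}  B3 = {c, d, e, h}  B4 = {c, d, f, h}  B5 = {d, f, h, i}  B6 = {a, f, h, i}
Tree: B1–B2, B2–B3, B3–B4, B4–B5, B5–B6

Each bag holds 4 vertices, so the decomposition has width 3, which upper-bounds the treewidth. For the lower bound: the 4 vertex sets {b,e,g}, {c}, {d}, {a,f,h,i} are disjoint, each induces a connected subgraph, and every pair is joined by at least one edge of G. Contracting each set to a single vertex therefore yields K_{4} as a minor, and since treewidth is minor-monotone, tw(G) ≥ tw(K_{4}) = 3. Hence tw(G) = 3 exactly.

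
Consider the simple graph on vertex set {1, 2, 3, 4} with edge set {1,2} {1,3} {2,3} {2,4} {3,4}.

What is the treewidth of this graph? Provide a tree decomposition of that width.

Treewidth 2.
Bags: B1 = {2, 3, 4}  B2 = {1, 2, 3}
Tree: B1–B2

The largest bag has 3 vertices, giving width 2; this decomposition certifies tw(G) ≤ 2. On the other hand G contains the 3-clique {1, 2, 3}. A clique must lie in a single bag of any decomposition, so no decomposition can have width below 2. Therefore the treewidth is 2.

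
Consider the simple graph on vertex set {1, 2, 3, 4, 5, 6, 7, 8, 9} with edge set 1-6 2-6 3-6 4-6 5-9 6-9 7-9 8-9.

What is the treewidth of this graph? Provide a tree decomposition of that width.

The largest bag has 2 vertices, giving width 1; this decomposition certifies tw(G) ≤ 1. Any graph with an edge has treewidth ≥ 1, and G has the edge 6–4. Therefore the treewidth is 1.

Treewidth 1.
One optimal decomposition is:
Bags: B1 = {4, 6}  B2 = {6, 9}  B3 = {8, 9}  B4 = {3, 6}  B5 = {5, 9}  B6 = {2, 6}  B7 = {1, 6}  B8 = {7, 9}
Tree: B1–B2, B2–B3, B2–B4, B3–B5, B4–B6, B1–B7, B3–B8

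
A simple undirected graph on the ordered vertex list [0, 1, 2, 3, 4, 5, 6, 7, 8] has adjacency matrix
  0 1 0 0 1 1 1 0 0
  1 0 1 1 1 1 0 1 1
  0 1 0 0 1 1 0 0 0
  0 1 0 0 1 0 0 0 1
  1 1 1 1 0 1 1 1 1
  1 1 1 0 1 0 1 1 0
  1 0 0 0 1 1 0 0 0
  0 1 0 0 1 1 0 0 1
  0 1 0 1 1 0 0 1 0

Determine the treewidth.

3

A width-3 tree decomposition is:
Bags: B1 = {0, 1, 4, 5}  B2 = {0, 4, 5, 6}  B3 = {1, 2, 4, 5}  B4 = {1, 4, 5, 7}  B5 = {1, 4, 7, 8}  B6 = {1, 3, 4, 8}
Tree: B1–B2, B1–B3, B1–B4, B4–B5, B5–B6
Every bag has size at most 4, so the width is 4 − 1 = 3 and tw(G) ≤ 3. On the other hand G contains the 4-clique {1, 3, 4, 8}. A clique must lie in a single bag of any decomposition, so no decomposition can have width below 3. The upper and lower bounds meet at 3, so that is the treewidth.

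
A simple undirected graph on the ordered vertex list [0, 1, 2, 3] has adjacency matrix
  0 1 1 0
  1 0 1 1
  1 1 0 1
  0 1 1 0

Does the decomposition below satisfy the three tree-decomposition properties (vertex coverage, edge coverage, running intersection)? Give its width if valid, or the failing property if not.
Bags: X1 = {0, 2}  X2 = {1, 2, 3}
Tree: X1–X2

No — edge (1,0) lies in no bag.

A tree decomposition must satisfy three properties: every vertex lies in some bag; for every edge, both endpoints lie together in some bag; and for every vertex, the bags containing it form a connected subtree. Here edge (1,0) lies in no bag, so the decomposition is invalid.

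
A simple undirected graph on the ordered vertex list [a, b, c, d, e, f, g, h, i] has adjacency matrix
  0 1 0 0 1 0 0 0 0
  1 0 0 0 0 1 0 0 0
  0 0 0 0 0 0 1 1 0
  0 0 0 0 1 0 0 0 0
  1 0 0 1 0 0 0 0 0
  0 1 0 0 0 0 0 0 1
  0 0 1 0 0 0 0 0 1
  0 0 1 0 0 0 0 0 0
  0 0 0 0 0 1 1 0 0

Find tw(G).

A width-1 tree decomposition is:
Bags: B1 = {d, e}  B2 = {a, e}  B3 = {a, b}  B4 = {b, f}  B5 = {f, i}  B6 = {g, i}  B7 = {c, g}  B8 = {c, h}
Tree: B1–B2, B2–B3, B3–B4, B4–B5, B5–B6, B6–B7, B7–B8
Every bag has size at most 2, so the width is 2 − 1 = 1 and tw(G) ≤ 1. Since G has at least one edge (e.g. d–e), it is not an edgeless graph, so tw(G) ≥ 1. Hence tw(G) = 1 exactly.

1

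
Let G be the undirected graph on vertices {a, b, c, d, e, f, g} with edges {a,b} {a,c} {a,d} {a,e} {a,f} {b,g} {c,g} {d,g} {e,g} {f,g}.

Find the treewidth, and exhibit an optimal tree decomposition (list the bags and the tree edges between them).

Each bag holds 3 vertices, so the decomposition has width 2, which upper-bounds the treewidth. The edges g–b–a–e–g form a cycle, so G is not a tree and its treewidth is at least 2. The upper and lower bounds meet at 2, so that is the treewidth.

Treewidth 2.
Bags: B1 = {a, b, g}  B2 = {a, e, g}  B3 = {a, f, g}  B4 = {a, c, g}  B5 = {a, d, g}
Tree: B1–B2, B2–B3, B3–B4, B4–B5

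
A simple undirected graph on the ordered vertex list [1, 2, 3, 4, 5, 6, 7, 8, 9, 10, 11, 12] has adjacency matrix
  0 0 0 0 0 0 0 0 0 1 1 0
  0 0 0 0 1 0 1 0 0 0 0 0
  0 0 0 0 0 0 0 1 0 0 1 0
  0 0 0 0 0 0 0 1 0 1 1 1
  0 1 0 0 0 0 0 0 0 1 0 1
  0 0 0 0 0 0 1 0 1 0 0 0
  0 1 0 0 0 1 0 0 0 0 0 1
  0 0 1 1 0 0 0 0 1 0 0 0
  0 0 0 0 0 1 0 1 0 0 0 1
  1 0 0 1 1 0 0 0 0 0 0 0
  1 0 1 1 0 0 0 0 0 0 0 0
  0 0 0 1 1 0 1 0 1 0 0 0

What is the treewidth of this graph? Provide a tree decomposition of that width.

Treewidth 3.
One such decomposition:
Bags: B1 = {2, 5, 6, 7}  B2 = {5, 6, 7, 12}  B3 = {5, 6, 9, 12}  B4 = {5, 9, 10, 12}  B5 = {4, 9, 10, 12}  B6 = {4, 8, 9, 10}  B7 = {1, 4, 8, 10}  B8 = {1, 4, 8, 11}  B9 = {1, 3, 8, 11}
Tree: B1–B2, B2–B3, B3–B4, B4–B5, B5–B6, B6–B7, B7–B8, B8–B9

Each bag holds 4 vertices, so the decomposition has width 3, which upper-bounds the treewidth. For the lower bound: the 4 vertex sets {2,6,7}, {5}, {12}, {4,8,9,10} are disjoint, each induces a connected subgraph, and every pair is joined by at least one edge of G. Contracting each set to a single vertex therefore yields K_{4} as a minor, and since treewidth is minor-monotone, tw(G) ≥ tw(K_{4}) = 3. Hence tw(G) = 3 exactly.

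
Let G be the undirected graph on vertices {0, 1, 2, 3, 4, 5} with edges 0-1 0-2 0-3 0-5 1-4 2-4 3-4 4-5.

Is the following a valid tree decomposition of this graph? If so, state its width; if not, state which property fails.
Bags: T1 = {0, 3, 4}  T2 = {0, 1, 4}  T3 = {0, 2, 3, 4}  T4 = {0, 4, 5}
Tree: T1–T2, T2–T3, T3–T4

A tree decomposition must satisfy three properties: every vertex lies in some bag; for every edge, both endpoints lie together in some bag; and for every vertex, the bags containing it form a connected subtree. Here bags containing vertex 3 are not connected in the tree, so the decomposition is invalid.

No — bags containing vertex 3 are not connected in the tree.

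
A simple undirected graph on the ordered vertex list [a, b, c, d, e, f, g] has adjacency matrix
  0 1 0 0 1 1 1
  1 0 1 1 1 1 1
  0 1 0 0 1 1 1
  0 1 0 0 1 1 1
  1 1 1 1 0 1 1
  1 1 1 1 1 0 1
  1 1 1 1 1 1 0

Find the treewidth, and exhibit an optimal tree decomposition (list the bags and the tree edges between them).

Treewidth 4.
Bags: B1 = {b, d, e, f, g}  B2 = {b, c, e, f, g}  B3 = {a, b, e, f, g}
Tree: B1–B2, B1–B3

The largest bag has 5 vertices, giving width 4; this decomposition certifies tw(G) ≤ 4. On the other hand G contains the 5-clique {b, d, e, f, g}. A clique must lie in a single bag of any decomposition, so no decomposition can have width below 4. Therefore the treewidth is 4.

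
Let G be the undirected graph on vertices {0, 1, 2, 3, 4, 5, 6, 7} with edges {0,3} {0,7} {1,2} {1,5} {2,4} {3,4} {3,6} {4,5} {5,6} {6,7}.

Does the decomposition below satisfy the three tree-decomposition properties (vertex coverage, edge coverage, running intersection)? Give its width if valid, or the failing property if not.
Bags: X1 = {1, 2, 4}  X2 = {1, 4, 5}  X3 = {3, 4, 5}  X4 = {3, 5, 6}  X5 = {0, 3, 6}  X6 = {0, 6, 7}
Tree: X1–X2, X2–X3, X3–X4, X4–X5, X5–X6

Yes; width 2.

Every vertex of G appears in some bag (union = {0, 1, 2, 3, 4, 5, 6, 7}); every edge is covered by a bag; and for each vertex v the set of bags containing v is connected in the bag tree. The decomposition is therefore valid. The largest bag has 3 vertices, so the width is 2.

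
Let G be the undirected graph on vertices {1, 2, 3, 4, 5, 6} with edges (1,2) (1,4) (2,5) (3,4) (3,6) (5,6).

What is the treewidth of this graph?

2

A width-2 tree decomposition is:
Bags: B1 = {1, 2, 4}  B2 = {2, 3, 4}  B3 = {2, 3, 6}  B4 = {2, 5, 6}
Tree: B1–B2, B2–B3, B3–B4
Each bag holds 3 vertices, so the decomposition has width 2, which upper-bounds the treewidth. The edges 2–1–4–3–6–5–2 form a cycle, so G is not a tree and its treewidth is at least 2. Therefore the treewidth is 2.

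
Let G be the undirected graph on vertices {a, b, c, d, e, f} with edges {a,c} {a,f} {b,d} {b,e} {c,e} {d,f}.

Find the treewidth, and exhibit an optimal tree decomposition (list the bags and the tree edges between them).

Every bag has size at most 3, so the width is 3 − 1 = 2 and tw(G) ≤ 2. The edges f–a–c–e–b–d–f form a cycle, so G is not a tree and its treewidth is at least 2. Therefore the treewidth is 2.

Treewidth 2.
One optimal decomposition is:
Bags: B1 = {a, c, f}  B2 = {c, e, f}  B3 = {b, e, f}  B4 = {b, d, f}
Tree: B1–B2, B2–B3, B3–B4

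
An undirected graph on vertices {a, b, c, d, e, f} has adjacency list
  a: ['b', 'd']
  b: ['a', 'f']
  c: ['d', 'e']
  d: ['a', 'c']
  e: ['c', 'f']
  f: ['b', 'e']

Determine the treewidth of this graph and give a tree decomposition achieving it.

The largest bag has 3 vertices, giving width 2; this decomposition certifies tw(G) ≤ 2. For the lower bound, G contains the cycle d–c–e–f–b–a–d, so G is not a forest; only forests have treewidth ≤ 1, hence tw(G) ≥ 2. Hence tw(G) = 2 exactly.

Treewidth 2.
Bags: B1 = {c, d, e}  B2 = {d, e, f}  B3 = {b, d, f}  B4 = {a, b, d}
Tree: B1–B2, B2–B3, B3–B4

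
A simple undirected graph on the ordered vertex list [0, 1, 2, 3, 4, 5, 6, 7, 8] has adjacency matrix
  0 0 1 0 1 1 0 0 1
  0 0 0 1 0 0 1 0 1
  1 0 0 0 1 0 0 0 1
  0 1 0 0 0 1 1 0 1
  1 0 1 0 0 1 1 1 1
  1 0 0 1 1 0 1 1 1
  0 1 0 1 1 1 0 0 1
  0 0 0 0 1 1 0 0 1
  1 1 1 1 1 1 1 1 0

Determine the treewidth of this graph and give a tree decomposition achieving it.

The largest bag has 4 vertices, giving width 3; this decomposition certifies tw(G) ≤ 3. Conversely, {1, 3, 6, 8} is a clique of size 4, and the vertices of any clique must share a bag in every tree decomposition; so some bag has ≥ 4 vertices and tw(G) ≥ 3. Hence tw(G) = 3 exactly.

Treewidth 3.
Bags: B1 = {1, 3, 6, 8}  B2 = {3, 5, 6, 8}  B3 = {4, 5, 6, 8}  B4 = {4, 5, 7, 8}  B5 = {0, 4, 5, 8}  B6 = {0, 2, 4, 8}
Tree: B1–B2, B2–B3, B3–B4, B3–B5, B5–B6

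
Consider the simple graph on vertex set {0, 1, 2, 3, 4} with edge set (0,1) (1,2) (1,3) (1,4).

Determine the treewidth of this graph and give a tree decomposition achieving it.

Treewidth 1.
Bags: B1 = {1, 4}  B2 = {1, 2}  B3 = {0, 1}  B4 = {1, 3}
Tree: B1–B2, B1–B3, B2–B4

Every bag has size at most 2, so the width is 2 − 1 = 1 and tw(G) ≤ 1. Since G has at least one edge (e.g. 4–1), it is not an edgeless graph, so tw(G) ≥ 1. Combining the bounds, tw(G) = 1.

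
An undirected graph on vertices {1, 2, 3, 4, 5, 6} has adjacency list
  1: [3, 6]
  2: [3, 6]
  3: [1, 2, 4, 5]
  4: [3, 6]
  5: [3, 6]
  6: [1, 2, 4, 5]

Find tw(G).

2

A width-2 tree decomposition is:
Bags: B1 = {2, 3, 6}  B2 = {3, 4, 6}  B3 = {1, 3, 6}  B4 = {3, 5, 6}
Tree: B1–B2, B2–B3, B3–B4
Each bag holds 3 vertices, so the decomposition has width 2, which upper-bounds the treewidth. The edges 3–2–6–4–3 form a cycle, so G is not a tree and its treewidth is at least 2. Hence tw(G) = 2 exactly.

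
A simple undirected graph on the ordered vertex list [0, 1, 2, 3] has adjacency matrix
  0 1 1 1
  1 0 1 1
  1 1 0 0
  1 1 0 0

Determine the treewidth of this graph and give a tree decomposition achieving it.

Treewidth 2.
Bags: B1 = {0, 1, 3}  B2 = {0, 1, 2}
Tree: B1–B2

The largest bag has 3 vertices, giving width 2; this decomposition certifies tw(G) ≤ 2. Conversely, {0, 1, 2} is a clique of size 3, and the vertices of any clique must share a bag in every tree decomposition; so some bag has ≥ 3 vertices and tw(G) ≥ 2. Combining the bounds, tw(G) = 2.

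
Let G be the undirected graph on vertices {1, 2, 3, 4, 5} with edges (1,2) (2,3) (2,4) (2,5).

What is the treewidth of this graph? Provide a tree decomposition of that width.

Treewidth 1.
Bags: B1 = {1, 2}  B2 = {2, 3}  B3 = {2, 5}  B4 = {2, 4}
Tree: B1–B2, B2–B3, B2–B4

The largest bag has 2 vertices, giving width 1; this decomposition certifies tw(G) ≤ 1. G has an edge, so its treewidth is at least 1. Combining the bounds, tw(G) = 1.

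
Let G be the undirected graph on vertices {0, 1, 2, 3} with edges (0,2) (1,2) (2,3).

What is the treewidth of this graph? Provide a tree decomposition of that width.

Each bag holds 2 vertices, so the decomposition has width 1, which upper-bounds the treewidth. Since G has at least one edge (e.g. 2–0), it is not an edgeless graph, so tw(G) ≥ 1. The upper and lower bounds meet at 1, so that is the treewidth.

Treewidth 1.
Bags: B1 = {0, 2}  B2 = {1, 2}  B3 = {2, 3}
Tree: B1–B2, B2–B3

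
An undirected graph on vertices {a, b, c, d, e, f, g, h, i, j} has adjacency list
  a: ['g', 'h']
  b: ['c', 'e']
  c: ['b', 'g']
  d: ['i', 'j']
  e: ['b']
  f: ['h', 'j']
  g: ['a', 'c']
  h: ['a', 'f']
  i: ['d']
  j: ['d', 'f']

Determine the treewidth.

1

A width-1 tree decomposition is:
Bags: B1 = {d, i}  B2 = {d, j}  B3 = {f, j}  B4 = {f, h}  B5 = {a, h}  B6 = {a, g}  B7 = {c, g}  B8 = {b, c}  B9 = {b, e}
Tree: B1–B2, B2–B3, B3–B4, B4–B5, B5–B6, B6–B7, B7–B8, B8–B9
The largest bag has 2 vertices, giving width 1; this decomposition certifies tw(G) ≤ 1. Any graph with an edge has treewidth ≥ 1, and G has the edge i–d. Therefore the treewidth is 1.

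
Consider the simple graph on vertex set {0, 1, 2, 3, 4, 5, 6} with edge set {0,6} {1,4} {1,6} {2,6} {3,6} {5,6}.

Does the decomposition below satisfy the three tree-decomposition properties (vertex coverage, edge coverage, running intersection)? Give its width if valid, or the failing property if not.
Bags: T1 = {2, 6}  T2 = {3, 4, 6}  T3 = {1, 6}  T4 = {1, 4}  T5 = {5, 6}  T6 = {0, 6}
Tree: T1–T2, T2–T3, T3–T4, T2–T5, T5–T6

A tree decomposition must satisfy three properties: every vertex lies in some bag; for every edge, both endpoints lie together in some bag; and for every vertex, the bags containing it form a connected subtree. Here bags containing vertex 4 are not connected in the tree, so the decomposition is invalid.

No — bags containing vertex 4 are not connected in the tree.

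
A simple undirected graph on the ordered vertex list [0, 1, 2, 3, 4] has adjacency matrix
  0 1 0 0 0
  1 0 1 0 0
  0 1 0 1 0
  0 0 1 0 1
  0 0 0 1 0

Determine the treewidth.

1

A width-1 tree decomposition is:
Bags: B1 = {0, 1}  B2 = {1, 2}  B3 = {2, 3}  B4 = {3, 4}
Tree: B1–B2, B2–B3, B3–B4
Each bag holds 2 vertices, so the decomposition has width 1, which upper-bounds the treewidth. Any graph with an edge has treewidth ≥ 1, and G has the edge 0–1. The upper and lower bounds meet at 1, so that is the treewidth.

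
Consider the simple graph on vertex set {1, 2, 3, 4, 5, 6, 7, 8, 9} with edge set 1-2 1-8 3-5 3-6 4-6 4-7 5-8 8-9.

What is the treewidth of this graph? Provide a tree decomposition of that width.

Each bag holds 2 vertices, so the decomposition has width 1, which upper-bounds the treewidth. G has an edge, so its treewidth is at least 1. The upper and lower bounds meet at 1, so that is the treewidth.

Treewidth 1.
Bags: B1 = {3, 5}  B2 = {3, 6}  B3 = {5, 8}  B4 = {1, 8}  B5 = {4, 6}  B6 = {1, 2}  B7 = {4, 7}  B8 = {8, 9}
Tree: B1–B2, B1–B3, B3–B4, B2–B5, B4–B6, B5–B7, B4–B8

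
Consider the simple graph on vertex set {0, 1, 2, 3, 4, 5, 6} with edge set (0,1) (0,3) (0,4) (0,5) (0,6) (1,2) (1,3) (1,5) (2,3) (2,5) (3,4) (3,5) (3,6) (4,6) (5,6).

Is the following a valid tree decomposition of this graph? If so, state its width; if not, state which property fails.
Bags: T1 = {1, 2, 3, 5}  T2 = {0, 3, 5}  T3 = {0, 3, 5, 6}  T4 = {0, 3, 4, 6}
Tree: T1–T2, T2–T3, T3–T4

A tree decomposition must satisfy three properties: every vertex lies in some bag; for every edge, both endpoints lie together in some bag; and for every vertex, the bags containing it form a connected subtree. Here edge (1,0) lies in no bag, so the decomposition is invalid.

No — edge (1,0) lies in no bag.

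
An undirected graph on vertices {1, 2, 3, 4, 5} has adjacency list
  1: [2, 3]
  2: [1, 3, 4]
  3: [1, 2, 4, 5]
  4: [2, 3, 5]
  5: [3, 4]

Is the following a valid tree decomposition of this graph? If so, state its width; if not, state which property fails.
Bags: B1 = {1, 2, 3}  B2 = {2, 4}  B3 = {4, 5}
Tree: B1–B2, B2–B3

No — edge (3,4) lies in no bag.

A tree decomposition must satisfy three properties: every vertex lies in some bag; for every edge, both endpoints lie together in some bag; and for every vertex, the bags containing it form a connected subtree. Here edge (3,4) lies in no bag, so the decomposition is invalid.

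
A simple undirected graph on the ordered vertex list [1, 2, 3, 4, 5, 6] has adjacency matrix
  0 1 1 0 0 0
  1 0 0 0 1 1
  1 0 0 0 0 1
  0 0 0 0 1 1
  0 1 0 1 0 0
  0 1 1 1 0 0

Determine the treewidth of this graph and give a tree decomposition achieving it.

Treewidth 2.
One optimal decomposition is:
Bags: B1 = {1, 3, 6}  B2 = {1, 2, 6}  B3 = {2, 4, 6}  B4 = {2, 4, 5}
Tree: B1–B2, B2–B3, B3–B4

Every bag has size at most 3, so the width is 3 − 1 = 2 and tw(G) ≤ 2. For the lower bound, G contains the cycle 3–1–2–6–3, so G is not a forest; only forests have treewidth ≤ 1, hence tw(G) ≥ 2. Combining the bounds, tw(G) = 2.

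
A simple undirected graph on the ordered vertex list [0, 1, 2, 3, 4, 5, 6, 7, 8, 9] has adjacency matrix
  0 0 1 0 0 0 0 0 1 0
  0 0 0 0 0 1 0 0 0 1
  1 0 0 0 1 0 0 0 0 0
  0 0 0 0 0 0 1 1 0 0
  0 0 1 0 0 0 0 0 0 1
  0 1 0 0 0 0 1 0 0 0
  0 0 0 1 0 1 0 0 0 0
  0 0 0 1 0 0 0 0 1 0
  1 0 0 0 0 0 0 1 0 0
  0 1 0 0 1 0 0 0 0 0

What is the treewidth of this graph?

2

A width-2 tree decomposition is:
Bags: B1 = {3, 5, 6}  B2 = {1, 3, 5}  B3 = {1, 3, 9}  B4 = {3, 4, 9}  B5 = {2, 3, 4}  B6 = {0, 2, 3}  B7 = {0, 3, 8}  B8 = {3, 7, 8}
Tree: B1–B2, B2–B3, B3–B4, B4–B5, B5–B6, B6–B7, B7–B8
The largest bag has 3 vertices, giving width 2; this decomposition certifies tw(G) ≤ 2. Since 3–6–5–1–9–4–2–0–8–7–3 is a cycle in G, G is not acyclic. Forests are exactly the graphs of treewidth ≤ 1, so tw(G) ≥ 2. Therefore the treewidth is 2.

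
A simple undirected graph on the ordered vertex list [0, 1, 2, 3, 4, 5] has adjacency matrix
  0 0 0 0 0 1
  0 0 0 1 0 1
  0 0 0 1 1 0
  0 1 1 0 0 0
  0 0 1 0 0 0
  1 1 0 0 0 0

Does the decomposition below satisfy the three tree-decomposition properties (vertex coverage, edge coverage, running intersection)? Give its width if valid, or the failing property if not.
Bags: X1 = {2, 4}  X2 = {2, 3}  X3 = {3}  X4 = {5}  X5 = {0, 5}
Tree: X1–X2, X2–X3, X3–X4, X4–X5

No — vertex 1 appears in no bag.

A tree decomposition must satisfy three properties: every vertex lies in some bag; for every edge, both endpoints lie together in some bag; and for every vertex, the bags containing it form a connected subtree. Here vertex 1 appears in no bag, so the decomposition is invalid.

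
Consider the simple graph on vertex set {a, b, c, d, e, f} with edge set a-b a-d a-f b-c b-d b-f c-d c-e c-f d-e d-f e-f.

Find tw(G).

A width-3 tree decomposition is:
Bags: B1 = {b, c, d, f}  B2 = {c, d, e, f}  B3 = {a, b, d, f}
Tree: B1–B2, B1–B3
Each bag holds 4 vertices, so the decomposition has width 3, which upper-bounds the treewidth. For the lower bound, the 4 vertices {c, d, e, f} are pairwise adjacent, and any tree decomposition puts a clique entirely inside one bag — forcing width ≥ 3. The upper and lower bounds meet at 3, so that is the treewidth.

3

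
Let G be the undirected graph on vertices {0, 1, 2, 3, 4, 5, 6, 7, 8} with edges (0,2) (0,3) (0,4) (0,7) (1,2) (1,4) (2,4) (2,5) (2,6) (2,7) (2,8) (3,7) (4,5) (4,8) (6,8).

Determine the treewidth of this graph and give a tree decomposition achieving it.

Treewidth 2.
One such decomposition:
Bags: B1 = {2, 4, 8}  B2 = {0, 2, 4}  B3 = {2, 4, 5}  B4 = {0, 2, 7}  B5 = {2, 6, 8}  B6 = {0, 3, 7}  B7 = {1, 2, 4}
Tree: B1–B2, B2–B3, B2–B4, B1–B5, B4–B6, B3–B7

Each bag holds 3 vertices, so the decomposition has width 2, which upper-bounds the treewidth. Conversely, {0, 2, 4} is a clique of size 3, and the vertices of any clique must share a bag in every tree decomposition; so some bag has ≥ 3 vertices and tw(G) ≥ 2. Hence tw(G) = 2 exactly.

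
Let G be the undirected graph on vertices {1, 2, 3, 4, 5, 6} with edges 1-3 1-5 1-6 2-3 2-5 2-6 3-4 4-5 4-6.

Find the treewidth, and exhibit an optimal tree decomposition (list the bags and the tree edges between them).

The largest bag has 4 vertices, giving width 3; this decomposition certifies tw(G) ≤ 3. For the lower bound: the 4 vertex sets {1,5}, {2,6}, {3}, {4} are disjoint, each induces a connected subgraph, and every pair is joined by at least one edge of G. Contracting each set to a single vertex therefore yields K_{4} as a minor, and since treewidth is minor-monotone, tw(G) ≥ tw(K_{4}) = 3. Hence tw(G) = 3 exactly.

Treewidth 3.
Bags: B1 = {1, 3, 5, 6}  B2 = {2, 3, 5, 6}  B3 = {3, 4, 5, 6}
Tree: B1–B2, B2–B3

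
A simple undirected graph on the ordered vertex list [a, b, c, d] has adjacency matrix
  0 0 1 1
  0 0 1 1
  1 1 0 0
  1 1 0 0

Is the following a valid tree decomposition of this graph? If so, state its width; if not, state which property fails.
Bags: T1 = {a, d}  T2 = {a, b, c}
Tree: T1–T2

A tree decomposition must satisfy three properties: every vertex lies in some bag; for every edge, both endpoints lie together in some bag; and for every vertex, the bags containing it form a connected subtree. Here edge (b,d) lies in no bag, so the decomposition is invalid.

No — edge (b,d) lies in no bag.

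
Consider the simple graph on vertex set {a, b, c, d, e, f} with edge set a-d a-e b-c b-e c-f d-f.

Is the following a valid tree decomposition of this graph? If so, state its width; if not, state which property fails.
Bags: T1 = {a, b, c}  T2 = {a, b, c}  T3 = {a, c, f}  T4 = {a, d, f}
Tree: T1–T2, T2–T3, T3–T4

No — vertex e appears in no bag.

A tree decomposition must satisfy three properties: every vertex lies in some bag; for every edge, both endpoints lie together in some bag; and for every vertex, the bags containing it form a connected subtree. Here vertex e appears in no bag, so the decomposition is invalid.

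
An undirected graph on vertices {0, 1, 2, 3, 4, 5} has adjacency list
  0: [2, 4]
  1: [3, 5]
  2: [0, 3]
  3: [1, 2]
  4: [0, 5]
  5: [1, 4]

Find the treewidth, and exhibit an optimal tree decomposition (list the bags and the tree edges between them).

Each bag holds 3 vertices, so the decomposition has width 2, which upper-bounds the treewidth. For the lower bound, G contains the cycle 2–3–1–5–4–0–2, so G is not a forest; only forests have treewidth ≤ 1, hence tw(G) ≥ 2. Combining the bounds, tw(G) = 2.

Treewidth 2.
One such decomposition:
Bags: B1 = {1, 2, 3}  B2 = {1, 2, 5}  B3 = {2, 4, 5}  B4 = {0, 2, 4}
Tree: B1–B2, B2–B3, B3–B4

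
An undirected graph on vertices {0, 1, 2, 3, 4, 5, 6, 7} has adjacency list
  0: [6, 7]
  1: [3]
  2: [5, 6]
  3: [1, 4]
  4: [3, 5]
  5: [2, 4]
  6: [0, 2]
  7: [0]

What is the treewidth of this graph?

A width-1 tree decomposition is:
Bags: B1 = {0, 7}  B2 = {0, 6}  B3 = {2, 6}  B4 = {2, 5}  B5 = {4, 5}  B6 = {3, 4}  B7 = {1, 3}
Tree: B1–B2, B2–B3, B3–B4, B4–B5, B5–B6, B6–B7
Every bag has size at most 2, so the width is 2 − 1 = 1 and tw(G) ≤ 1. Any graph with an edge has treewidth ≥ 1, and G has the edge 7–0. The upper and lower bounds meet at 1, so that is the treewidth.

1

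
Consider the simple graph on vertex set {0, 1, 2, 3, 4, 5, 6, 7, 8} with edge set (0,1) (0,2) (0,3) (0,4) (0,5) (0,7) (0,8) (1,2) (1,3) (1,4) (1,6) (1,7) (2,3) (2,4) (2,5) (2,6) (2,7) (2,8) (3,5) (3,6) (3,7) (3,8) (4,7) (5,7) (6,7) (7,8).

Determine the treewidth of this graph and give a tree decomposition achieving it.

The largest bag has 5 vertices, giving width 4; this decomposition certifies tw(G) ≤ 4. For the lower bound, the 5 vertices {0, 2, 3, 7, 8} are pairwise adjacent, and any tree decomposition puts a clique entirely inside one bag — forcing width ≥ 4. Therefore the treewidth is 4.

Treewidth 4.
Bags: B1 = {0, 2, 3, 7, 8}  B2 = {0, 1, 2, 3, 7}  B3 = {0, 1, 2, 4, 7}  B4 = {0, 2, 3, 5, 7}  B5 = {1, 2, 3, 6, 7}
Tree: B1–B2, B2–B3, B1–B4, B2–B5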